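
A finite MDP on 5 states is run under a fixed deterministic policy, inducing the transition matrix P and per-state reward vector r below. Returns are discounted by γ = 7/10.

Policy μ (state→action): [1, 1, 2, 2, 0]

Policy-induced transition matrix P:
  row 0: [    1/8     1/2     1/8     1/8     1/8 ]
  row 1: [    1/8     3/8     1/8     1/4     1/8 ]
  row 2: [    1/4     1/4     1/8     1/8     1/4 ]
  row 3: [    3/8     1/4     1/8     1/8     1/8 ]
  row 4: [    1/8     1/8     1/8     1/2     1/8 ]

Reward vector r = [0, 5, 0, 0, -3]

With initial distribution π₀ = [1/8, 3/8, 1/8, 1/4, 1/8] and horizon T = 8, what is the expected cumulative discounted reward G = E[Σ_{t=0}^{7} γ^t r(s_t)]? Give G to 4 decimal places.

G = 4.0086

t=0: π = [0.1250, 0.3750, 0.1250, 0.2500, 0.1250], E[r] = 1.5000, γ^t·E[r] = 1.500000, running G = 1.500000
t=1: π = [0.2031, 0.3125, 0.1250, 0.2188, 0.1406], E[r] = 1.1406, γ^t·E[r] = 0.798438, running G = 2.298438
t=2: π = [0.1953, 0.3223, 0.1250, 0.2168, 0.1406], E[r] = 1.1895, γ^t·E[r] = 0.582832, running G = 2.881270
t=3: π = [0.1948, 0.3215, 0.1250, 0.2180, 0.1406], E[r] = 1.1858, γ^t·E[r] = 0.406726, running G = 3.287996
t=4: π = [0.1951, 0.3213, 0.1250, 0.2179, 0.1406], E[r] = 1.1847, γ^t·E[r] = 0.284452, running G = 3.572448
t=5: π = [0.1951, 0.3214, 0.1250, 0.2179, 0.1406], E[r] = 1.1850, γ^t·E[r] = 0.199158, running G = 3.771606
t=6: π = [0.1951, 0.3214, 0.1250, 0.2179, 0.1406], E[r] = 1.1850, γ^t·E[r] = 0.139411, running G = 3.911017
t=7: π = [0.1951, 0.3214, 0.1250, 0.2179, 0.1406], E[r] = 1.1850, γ^t·E[r] = 0.097587, running G = 4.008604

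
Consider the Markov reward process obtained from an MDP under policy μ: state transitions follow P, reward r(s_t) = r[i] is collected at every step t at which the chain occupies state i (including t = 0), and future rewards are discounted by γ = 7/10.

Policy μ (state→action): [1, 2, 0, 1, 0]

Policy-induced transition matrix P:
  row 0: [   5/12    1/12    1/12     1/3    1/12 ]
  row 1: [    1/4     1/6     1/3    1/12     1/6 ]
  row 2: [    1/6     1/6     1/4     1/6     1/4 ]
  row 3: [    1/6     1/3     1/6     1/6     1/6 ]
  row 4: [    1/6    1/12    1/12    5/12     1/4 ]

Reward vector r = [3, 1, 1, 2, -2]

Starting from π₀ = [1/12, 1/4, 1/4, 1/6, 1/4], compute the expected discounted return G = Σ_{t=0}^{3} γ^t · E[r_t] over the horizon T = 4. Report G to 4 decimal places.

t=0: π = [0.0833, 0.2500, 0.2500, 0.1667, 0.2500], E[r] = 0.5833, γ^t·E[r] = 0.583333, running G = 0.583333
t=1: π = [0.2083, 0.1667, 0.2014, 0.2222, 0.2014], E[r] = 1.0347, γ^t·E[r] = 0.724306, running G = 1.307639
t=2: π = [0.2326, 0.1696, 0.1771, 0.2378, 0.1829], E[r] = 1.1545, γ^t·E[r] = 0.565712, running G = 1.873351
t=3: π = [0.2390, 0.1717, 0.1751, 0.2370, 0.1773], E[r] = 1.1831, γ^t·E[r] = 0.405807, running G = 2.279158

G = 2.2792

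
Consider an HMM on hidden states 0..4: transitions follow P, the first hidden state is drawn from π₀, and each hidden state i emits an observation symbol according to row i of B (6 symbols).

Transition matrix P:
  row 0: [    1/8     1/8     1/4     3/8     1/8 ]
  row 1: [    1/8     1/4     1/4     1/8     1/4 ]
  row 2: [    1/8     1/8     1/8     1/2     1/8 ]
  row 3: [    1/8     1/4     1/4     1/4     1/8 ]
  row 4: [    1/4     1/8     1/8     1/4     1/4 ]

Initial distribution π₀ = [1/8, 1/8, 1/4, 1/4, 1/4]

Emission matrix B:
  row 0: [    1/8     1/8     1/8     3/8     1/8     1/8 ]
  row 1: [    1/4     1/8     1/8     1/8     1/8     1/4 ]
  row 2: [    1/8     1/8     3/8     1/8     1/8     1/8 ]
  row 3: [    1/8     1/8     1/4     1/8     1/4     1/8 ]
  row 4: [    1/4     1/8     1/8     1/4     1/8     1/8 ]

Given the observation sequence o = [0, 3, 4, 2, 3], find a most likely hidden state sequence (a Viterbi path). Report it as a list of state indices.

t=0: δ = [1.562e-02, 3.125e-02, 3.125e-02, 3.125e-02, 6.250e-02]  (obs o_0=0)
t=1: δ = [5.859e-03, 9.766e-04, 9.766e-04, 1.953e-03, 3.906e-03]  ψ = [4, 1, 1, 2, 4]  (obs o_1=3)
t=2: δ = [1.221e-04, 9.155e-05, 1.831e-04, 5.493e-04, 1.221e-04]  ψ = [4, 0, 0, 0, 4]  (obs o_2=4)
t=3: δ = [8.583e-06, 1.717e-05, 5.150e-05, 3.433e-05, 8.583e-06]  ψ = [3, 3, 3, 3, 3]  (obs o_3=2)
t=4: δ = [2.414e-06, 1.073e-06, 1.073e-06, 3.219e-06, 1.609e-06]  ψ = [2, 3, 3, 2, 2]  (obs o_4=3)
backtrack: best end state = 3; path = [4, 0, 3, 2, 3]

path = [4, 0, 3, 2, 3]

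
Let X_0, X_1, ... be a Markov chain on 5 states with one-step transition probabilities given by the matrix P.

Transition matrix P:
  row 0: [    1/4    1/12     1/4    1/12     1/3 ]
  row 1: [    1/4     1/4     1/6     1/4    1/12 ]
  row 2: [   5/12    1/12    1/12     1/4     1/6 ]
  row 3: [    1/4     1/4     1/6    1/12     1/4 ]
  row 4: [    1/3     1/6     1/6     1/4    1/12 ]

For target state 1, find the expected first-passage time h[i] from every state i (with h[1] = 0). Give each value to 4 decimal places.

First-step conditioning: h[1] = 0; for i ≠ 1, h[i] = 1 + Σ_k P[i][k]·h[k].
  h[0] = 1 + 1/4·h[0] + 1/4·h[2] + 1/12·h[3] + 1/3·h[4]
  h[2] = 1 + 5/12·h[0] + 1/12·h[2] + 1/4·h[3] + 1/6·h[4]
  h[3] = 1 + 1/4·h[0] + 1/6·h[2] + 1/12·h[3] + 1/4·h[4]
  h[4] = 1 + 1/3·h[0] + 1/6·h[2] + 1/4·h[3] + 1/12·h[4]
Solving the 4×4 linear system over states ≠ 1 gives exactly h = [5096/653, 0, 5044/653, 4288/653, 4652/653] (h[1] = 0 is the target).

h = [7.8040, 0.0000, 7.7243, 6.5666, 7.1240]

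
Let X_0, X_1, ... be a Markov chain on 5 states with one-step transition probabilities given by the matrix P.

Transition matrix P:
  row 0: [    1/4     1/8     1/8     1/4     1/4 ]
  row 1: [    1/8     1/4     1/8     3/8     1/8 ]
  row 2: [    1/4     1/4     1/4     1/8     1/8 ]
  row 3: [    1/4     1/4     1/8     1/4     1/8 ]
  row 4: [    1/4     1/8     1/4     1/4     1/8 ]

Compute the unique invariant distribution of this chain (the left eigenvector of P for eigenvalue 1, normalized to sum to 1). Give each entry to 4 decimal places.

π = [0.2247, 0.2028, 0.1647, 0.2548, 0.1531]

Balance equations π_j = Σ_i π_i·P[i][j]:
  π_0 = 1/4·π_0 + 1/8·π_1 + 1/4·π_2 + 1/4·π_3 + 1/4·π_4
  π_1 = 1/8·π_0 + 1/4·π_1 + 1/4·π_2 + 1/4·π_3 + 1/8·π_4
  π_2 = 1/8·π_0 + 1/8·π_1 + 1/4·π_2 + 1/8·π_3 + 1/4·π_4
  π_3 = 1/4·π_0 + 3/8·π_1 + 1/8·π_2 + 1/4·π_3 + 1/4·π_4
  normalize: π_0 + π_1 + π_2 + π_3 + π_4 = 1
Solving the linear system gives exactly π = [113/503, 102/503, 580/3521, 897/3521, 77/503].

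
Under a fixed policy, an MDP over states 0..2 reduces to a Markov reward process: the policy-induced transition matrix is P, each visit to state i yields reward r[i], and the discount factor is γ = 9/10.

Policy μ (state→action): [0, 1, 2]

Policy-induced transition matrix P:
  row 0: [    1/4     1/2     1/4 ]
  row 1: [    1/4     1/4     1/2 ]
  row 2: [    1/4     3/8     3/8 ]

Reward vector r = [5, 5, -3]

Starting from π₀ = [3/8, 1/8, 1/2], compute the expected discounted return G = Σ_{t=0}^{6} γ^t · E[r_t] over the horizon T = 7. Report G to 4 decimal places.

G = 9.2576

t=0: π = [0.3750, 0.1250, 0.5000], E[r] = 1.0000, γ^t·E[r] = 1.000000, running G = 1.000000
t=1: π = [0.2500, 0.4063, 0.3438], E[r] = 2.2500, γ^t·E[r] = 2.025000, running G = 3.025000
t=2: π = [0.2500, 0.3555, 0.3945], E[r] = 1.8438, γ^t·E[r] = 1.493438, running G = 4.518438
t=3: π = [0.2500, 0.3618, 0.3882], E[r] = 1.8945, γ^t·E[r] = 1.381113, running G = 5.899551
t=4: π = [0.2500, 0.3610, 0.3890], E[r] = 1.8882, γ^t·E[r] = 1.238837, running G = 7.138388
t=5: π = [0.2500, 0.3611, 0.3889], E[r] = 1.8890, γ^t·E[r] = 1.115422, running G = 8.253810
t=6: π = [0.2500, 0.3611, 0.3889], E[r] = 1.8889, γ^t·E[r] = 1.003827, running G = 9.257637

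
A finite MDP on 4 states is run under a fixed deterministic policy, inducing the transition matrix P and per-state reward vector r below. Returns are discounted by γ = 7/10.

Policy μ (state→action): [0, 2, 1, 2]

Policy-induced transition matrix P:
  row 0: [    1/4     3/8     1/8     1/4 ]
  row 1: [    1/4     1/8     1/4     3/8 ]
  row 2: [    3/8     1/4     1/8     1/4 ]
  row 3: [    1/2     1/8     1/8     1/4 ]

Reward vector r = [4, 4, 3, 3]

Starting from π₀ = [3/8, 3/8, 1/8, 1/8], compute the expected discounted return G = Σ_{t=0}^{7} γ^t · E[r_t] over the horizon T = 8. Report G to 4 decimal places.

t=0: π = [0.3750, 0.3750, 0.1250, 0.1250], E[r] = 3.7500, γ^t·E[r] = 3.750000, running G = 3.750000
t=1: π = [0.2969, 0.2344, 0.1719, 0.2969], E[r] = 3.5313, γ^t·E[r] = 2.471875, running G = 6.221875
t=2: π = [0.3457, 0.2207, 0.1543, 0.2793], E[r] = 3.5664, γ^t·E[r] = 1.747539, running G = 7.969414
t=3: π = [0.3391, 0.2307, 0.1526, 0.2776], E[r] = 3.5698, γ^t·E[r] = 1.224450, running G = 9.193864
t=4: π = [0.3385, 0.2289, 0.1538, 0.2788], E[r] = 3.5673, γ^t·E[r] = 0.856514, running G = 10.050378
t=5: π = [0.3389, 0.2288, 0.1536, 0.2786], E[r] = 3.5678, γ^t·E[r] = 0.599638, running G = 10.650016
t=6: π = [0.3389, 0.2289, 0.1536, 0.2786], E[r] = 3.5678, γ^t·E[r] = 0.419747, running G = 11.069762
t=7: π = [0.3389, 0.2289, 0.1536, 0.2786], E[r] = 3.5678, γ^t·E[r] = 0.293821, running G = 11.363583

G = 11.3636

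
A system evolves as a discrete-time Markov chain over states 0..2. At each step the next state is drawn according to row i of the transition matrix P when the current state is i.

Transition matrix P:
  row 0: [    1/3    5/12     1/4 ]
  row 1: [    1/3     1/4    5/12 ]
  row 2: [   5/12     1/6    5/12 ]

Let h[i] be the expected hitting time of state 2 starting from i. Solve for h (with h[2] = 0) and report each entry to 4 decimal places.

First-step conditioning: h[2] = 0; for i ≠ 2, h[i] = 1 + Σ_k P[i][k]·h[k].
  h[0] = 1 + 1/3·h[0] + 5/12·h[1]
  h[1] = 1 + 1/3·h[0] + 1/4·h[1]
Solving the 2×2 linear system over states ≠ 2 gives exactly h = [42/13, 36/13, 0] (h[2] = 0 is the target).

h = [3.2308, 2.7692, 0.0000]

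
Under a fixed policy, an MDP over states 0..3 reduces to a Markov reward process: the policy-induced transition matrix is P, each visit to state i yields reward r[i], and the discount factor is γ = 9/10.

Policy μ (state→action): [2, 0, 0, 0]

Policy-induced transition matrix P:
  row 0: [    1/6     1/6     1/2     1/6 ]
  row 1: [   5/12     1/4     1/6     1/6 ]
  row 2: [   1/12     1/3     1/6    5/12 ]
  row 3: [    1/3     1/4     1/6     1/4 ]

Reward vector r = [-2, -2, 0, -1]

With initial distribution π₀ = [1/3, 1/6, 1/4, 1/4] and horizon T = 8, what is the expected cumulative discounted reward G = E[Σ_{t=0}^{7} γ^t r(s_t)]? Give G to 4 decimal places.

t=0: π = [0.3333, 0.1667, 0.2500, 0.2500], E[r] = -1.2500, γ^t·E[r] = -1.250000, running G = -1.250000
t=1: π = [0.2292, 0.2431, 0.2778, 0.2500], E[r] = -1.1944, γ^t·E[r] = -1.075000, running G = -2.325000
t=2: π = [0.2459, 0.2541, 0.2431, 0.2569], E[r] = -1.2569, γ^t·E[r] = -1.018125, running G = -3.343125
t=3: π = [0.2527, 0.2498, 0.2486, 0.2488], E[r] = -1.2539, γ^t·E[r] = -0.914063, running G = -4.257188
t=4: π = [0.2499, 0.2497, 0.2509, 0.2496], E[r] = -1.2486, γ^t·E[r] = -0.819207, running G = -5.076395
t=5: π = [0.2498, 0.2501, 0.2500, 0.2502], E[r] = -1.2499, γ^t·E[r] = -0.738054, running G = -5.814449
t=6: π = [0.2501, 0.2500, 0.2499, 0.2500], E[r] = -1.2502, γ^t·E[r] = -0.664382, running G = -6.478831
t=7: π = [0.2500, 0.2500, 0.2500, 0.2500], E[r] = -1.2500, γ^t·E[r] = -0.597862, running G = -7.076693

G = -7.0767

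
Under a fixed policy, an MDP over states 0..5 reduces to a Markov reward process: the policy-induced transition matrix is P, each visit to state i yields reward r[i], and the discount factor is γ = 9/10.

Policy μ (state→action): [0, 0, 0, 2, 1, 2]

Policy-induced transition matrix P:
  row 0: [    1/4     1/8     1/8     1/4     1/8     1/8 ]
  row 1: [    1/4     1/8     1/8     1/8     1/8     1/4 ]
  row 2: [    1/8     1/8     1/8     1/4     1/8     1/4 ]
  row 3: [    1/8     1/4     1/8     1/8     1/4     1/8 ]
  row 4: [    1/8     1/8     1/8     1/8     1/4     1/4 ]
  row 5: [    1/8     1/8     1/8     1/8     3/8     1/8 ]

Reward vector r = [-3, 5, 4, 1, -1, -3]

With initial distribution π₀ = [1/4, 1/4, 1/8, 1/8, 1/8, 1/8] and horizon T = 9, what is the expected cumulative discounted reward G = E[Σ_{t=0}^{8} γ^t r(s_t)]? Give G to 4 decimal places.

t=0: π = [0.2500, 0.2500, 0.1250, 0.1250, 0.1250, 0.1250], E[r] = 0.6250, γ^t·E[r] = 0.625000, running G = 0.625000
t=1: π = [0.1875, 0.1406, 0.1250, 0.1719, 0.1875, 0.1875], E[r] = 0.0625, γ^t·E[r] = 0.056250, running G = 0.681250
t=2: π = [0.1660, 0.1465, 0.1250, 0.1641, 0.2168, 0.1816], E[r] = 0.1367, γ^t·E[r] = 0.110742, running G = 0.791992
t=3: π = [0.1641, 0.1455, 0.1250, 0.1614, 0.2180, 0.1860], E[r] = 0.1206, γ^t·E[r] = 0.087921, running G = 0.879914
t=4: π = [0.1637, 0.1452, 0.1250, 0.1611, 0.2189, 0.1861], E[r] = 0.1188, γ^t·E[r] = 0.077928, running G = 0.957841
t=5: π = [0.1636, 0.1451, 0.1250, 0.1611, 0.2190, 0.1861], E[r] = 0.1185, γ^t·E[r] = 0.069991, running G = 1.027832
t=6: π = [0.1636, 0.1451, 0.1250, 0.1611, 0.2190, 0.1861], E[r] = 0.1185, γ^t·E[r] = 0.062970, running G = 1.090802
t=7: π = [0.1636, 0.1451, 0.1250, 0.1611, 0.2191, 0.1861], E[r] = 0.1185, γ^t·E[r] = 0.056667, running G = 1.147469
t=8: π = [0.1636, 0.1451, 0.1250, 0.1611, 0.2191, 0.1861], E[r] = 0.1185, γ^t·E[r] = 0.051000, running G = 1.198469

G = 1.1985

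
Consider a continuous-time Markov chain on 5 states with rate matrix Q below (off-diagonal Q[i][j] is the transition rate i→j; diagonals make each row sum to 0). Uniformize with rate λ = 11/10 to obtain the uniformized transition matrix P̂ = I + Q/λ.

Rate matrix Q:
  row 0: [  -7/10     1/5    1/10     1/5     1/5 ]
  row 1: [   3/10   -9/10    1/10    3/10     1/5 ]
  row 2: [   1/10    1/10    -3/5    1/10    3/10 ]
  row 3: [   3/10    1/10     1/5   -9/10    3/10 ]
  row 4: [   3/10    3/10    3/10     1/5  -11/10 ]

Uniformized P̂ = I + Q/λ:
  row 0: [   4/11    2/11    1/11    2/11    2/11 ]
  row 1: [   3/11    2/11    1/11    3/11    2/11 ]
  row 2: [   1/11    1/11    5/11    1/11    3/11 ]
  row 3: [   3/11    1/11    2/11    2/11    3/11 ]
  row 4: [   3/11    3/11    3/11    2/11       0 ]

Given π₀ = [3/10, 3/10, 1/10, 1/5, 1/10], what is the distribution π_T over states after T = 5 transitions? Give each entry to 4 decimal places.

t=0: π = [0.3000, 0.3000, 0.1000, 0.2000, 0.1000]
t=1: π = [0.2818, 0.1636, 0.1636, 0.2000, 0.1909]
t=2: π = [0.2686, 0.1661, 0.2033, 0.1818, 0.1802]
t=3: π = [0.2602, 0.1632, 0.2141, 0.1784, 0.1841]
t=4: π = [0.2574, 0.1629, 0.2185, 0.1772, 0.1840]
t=5: π = [0.2564, 0.1626, 0.2199, 0.1768, 0.1843]

π = [0.2564, 0.1626, 0.2199, 0.1768, 0.1843]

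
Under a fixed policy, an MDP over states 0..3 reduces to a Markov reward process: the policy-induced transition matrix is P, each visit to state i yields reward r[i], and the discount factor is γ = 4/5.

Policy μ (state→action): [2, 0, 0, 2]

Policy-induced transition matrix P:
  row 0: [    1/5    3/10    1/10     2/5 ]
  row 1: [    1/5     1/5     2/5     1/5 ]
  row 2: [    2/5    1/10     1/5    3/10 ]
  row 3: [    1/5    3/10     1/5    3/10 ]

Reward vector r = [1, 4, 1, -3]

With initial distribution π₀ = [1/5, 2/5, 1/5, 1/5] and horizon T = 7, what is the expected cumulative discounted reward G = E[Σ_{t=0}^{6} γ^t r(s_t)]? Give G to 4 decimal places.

G = 2.8761

t=0: π = [0.2000, 0.4000, 0.2000, 0.2000], E[r] = 1.4000, γ^t·E[r] = 1.400000, running G = 1.400000
t=1: π = [0.2400, 0.2200, 0.2600, 0.2800], E[r] = 0.5400, γ^t·E[r] = 0.432000, running G = 1.832000
t=2: π = [0.2520, 0.2260, 0.2200, 0.3020], E[r] = 0.4700, γ^t·E[r] = 0.300800, running G = 2.132800
t=3: π = [0.2440, 0.2334, 0.2200, 0.3026], E[r] = 0.4898, γ^t·E[r] = 0.250778, running G = 2.383578
t=4: π = [0.2440, 0.2327, 0.2223, 0.3011], E[r] = 0.4937, γ^t·E[r] = 0.202236, running G = 2.585814
t=5: π = [0.2445, 0.2323, 0.2221, 0.3011], E[r] = 0.4923, γ^t·E[r] = 0.161316, running G = 2.747130
t=6: π = [0.2444, 0.2323, 0.2220, 0.3012], E[r] = 0.4922, γ^t·E[r] = 0.129018, running G = 2.876148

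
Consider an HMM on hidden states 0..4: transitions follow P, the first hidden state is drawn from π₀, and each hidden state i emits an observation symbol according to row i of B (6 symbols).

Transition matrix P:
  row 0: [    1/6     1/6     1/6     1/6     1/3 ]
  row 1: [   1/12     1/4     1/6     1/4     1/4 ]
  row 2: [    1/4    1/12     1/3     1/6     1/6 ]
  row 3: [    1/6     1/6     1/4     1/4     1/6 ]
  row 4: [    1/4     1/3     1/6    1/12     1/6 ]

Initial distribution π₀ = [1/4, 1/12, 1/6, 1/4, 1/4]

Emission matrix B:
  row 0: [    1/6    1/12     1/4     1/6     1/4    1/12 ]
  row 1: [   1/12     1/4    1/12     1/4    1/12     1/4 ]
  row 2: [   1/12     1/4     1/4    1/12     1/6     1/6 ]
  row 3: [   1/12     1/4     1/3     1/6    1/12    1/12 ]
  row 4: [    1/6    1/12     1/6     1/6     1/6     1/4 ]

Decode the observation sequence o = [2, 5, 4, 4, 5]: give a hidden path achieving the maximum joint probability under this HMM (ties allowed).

t=0: δ = [6.250e-02, 6.944e-03, 4.167e-02, 8.333e-02, 4.167e-02]  (obs o_0=2)
t=1: δ = [1.157e-03, 3.472e-03, 3.472e-03, 1.736e-03, 5.208e-03]  ψ = [3, 3, 3, 3, 0]  (obs o_1=5)
t=2: δ = [3.255e-04, 1.447e-04, 1.929e-04, 7.234e-05, 1.447e-04]  ψ = [4, 4, 2, 1, 1]  (obs o_2=4)
t=3: δ = [1.356e-05, 4.521e-06, 1.072e-05, 4.521e-06, 1.808e-05]  ψ = [0, 0, 2, 0, 0]  (obs o_3=4)
t=4: δ = [3.768e-07, 1.507e-06, 5.954e-07, 1.884e-07, 1.130e-06]  ψ = [4, 4, 2, 0, 0]  (obs o_4=5)
backtrack: best end state = 1; path = [0, 4, 0, 4, 1]

path = [0, 4, 0, 4, 1]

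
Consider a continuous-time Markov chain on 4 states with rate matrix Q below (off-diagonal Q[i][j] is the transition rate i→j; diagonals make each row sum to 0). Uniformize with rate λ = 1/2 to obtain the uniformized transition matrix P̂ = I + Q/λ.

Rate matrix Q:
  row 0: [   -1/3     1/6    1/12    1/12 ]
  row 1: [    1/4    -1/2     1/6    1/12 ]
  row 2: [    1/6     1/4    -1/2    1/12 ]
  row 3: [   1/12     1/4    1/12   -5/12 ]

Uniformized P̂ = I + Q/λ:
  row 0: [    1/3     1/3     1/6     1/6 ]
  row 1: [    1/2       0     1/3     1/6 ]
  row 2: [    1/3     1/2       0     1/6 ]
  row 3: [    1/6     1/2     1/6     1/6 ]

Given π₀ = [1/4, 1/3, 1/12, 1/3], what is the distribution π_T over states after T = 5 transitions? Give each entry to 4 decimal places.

t=0: π = [0.2500, 0.3333, 0.0833, 0.3333]
t=1: π = [0.3333, 0.2917, 0.2083, 0.1667]
t=2: π = [0.3542, 0.2986, 0.1806, 0.1667]
t=3: π = [0.3553, 0.2917, 0.1863, 0.1667]
t=4: π = [0.3542, 0.2949, 0.1842, 0.1667]
t=5: π = [0.3547, 0.2935, 0.1851, 0.1667]

π = [0.3547, 0.2935, 0.1851, 0.1667]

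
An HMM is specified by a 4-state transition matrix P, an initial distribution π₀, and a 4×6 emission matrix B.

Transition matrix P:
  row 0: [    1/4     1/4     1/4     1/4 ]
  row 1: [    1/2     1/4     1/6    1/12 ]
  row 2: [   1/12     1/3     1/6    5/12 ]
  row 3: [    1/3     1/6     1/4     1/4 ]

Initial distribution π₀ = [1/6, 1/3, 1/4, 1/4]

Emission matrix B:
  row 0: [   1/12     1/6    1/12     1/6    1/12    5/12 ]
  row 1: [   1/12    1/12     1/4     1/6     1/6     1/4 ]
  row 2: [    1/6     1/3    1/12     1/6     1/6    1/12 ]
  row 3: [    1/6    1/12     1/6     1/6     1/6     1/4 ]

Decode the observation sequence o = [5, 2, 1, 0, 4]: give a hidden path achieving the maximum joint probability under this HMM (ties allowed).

path = [1, 1, 0, 2, 3]

t=0: δ = [6.944e-02, 8.333e-02, 2.083e-02, 6.250e-02]  (obs o_0=5)
t=1: δ = [3.472e-03, 5.208e-03, 1.447e-03, 2.894e-03]  ψ = [1, 1, 0, 0]  (obs o_1=2)
t=2: δ = [4.340e-04, 1.085e-04, 2.894e-04, 7.234e-05]  ψ = [1, 1, 0, 0]  (obs o_2=1)
t=3: δ = [9.042e-06, 9.042e-06, 1.808e-05, 2.009e-05]  ψ = [0, 0, 0, 2]  (obs o_3=0)
t=4: δ = [5.582e-07, 1.005e-06, 8.372e-07, 1.256e-06]  ψ = [3, 2, 3, 2]  (obs o_4=4)
backtrack: best end state = 3; path = [1, 1, 0, 2, 3]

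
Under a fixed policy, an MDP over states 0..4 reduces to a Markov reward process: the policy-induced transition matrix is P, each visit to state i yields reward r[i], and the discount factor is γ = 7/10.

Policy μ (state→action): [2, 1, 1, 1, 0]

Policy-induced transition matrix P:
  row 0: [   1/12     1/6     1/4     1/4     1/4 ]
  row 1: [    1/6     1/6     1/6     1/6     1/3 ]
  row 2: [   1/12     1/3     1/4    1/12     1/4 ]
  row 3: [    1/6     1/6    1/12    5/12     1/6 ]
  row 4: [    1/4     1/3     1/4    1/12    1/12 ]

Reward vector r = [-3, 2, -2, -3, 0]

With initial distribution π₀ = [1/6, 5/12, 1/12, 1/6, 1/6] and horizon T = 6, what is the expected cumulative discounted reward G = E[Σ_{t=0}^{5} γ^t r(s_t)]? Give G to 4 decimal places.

t=0: π = [0.1667, 0.4167, 0.0833, 0.1667, 0.1667], E[r] = -0.3333, γ^t·E[r] = -0.333333, running G = -0.333333
t=1: π = [0.1597, 0.2083, 0.1875, 0.2014, 0.2431], E[r] = -1.0417, γ^t·E[r] = -0.729167, running G = -1.062500
t=2: π = [0.1580, 0.2384, 0.1991, 0.1944, 0.2101], E[r] = -0.9786, γ^t·E[r] = -0.479508, running G = -1.542008
t=3: π = [0.1544, 0.2349, 0.1977, 0.1943, 0.2187], E[r] = -0.9720, γ^t·E[r] = -0.333406, running G = -1.875414
t=4: π = [0.1555, 0.2361, 0.1980, 0.1934, 0.2169], E[r] = -0.9708, γ^t·E[r] = -0.233101, running G = -2.108515
t=5: π = [0.1553, 0.2358, 0.1981, 0.1934, 0.2174], E[r] = -0.9706, γ^t·E[r] = -0.163124, running G = -2.271639

G = -2.2716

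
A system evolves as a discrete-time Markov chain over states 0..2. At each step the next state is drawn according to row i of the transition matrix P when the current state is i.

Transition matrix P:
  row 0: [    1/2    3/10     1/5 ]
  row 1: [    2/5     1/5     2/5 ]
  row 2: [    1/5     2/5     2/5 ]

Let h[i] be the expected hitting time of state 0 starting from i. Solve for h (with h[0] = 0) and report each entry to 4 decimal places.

h = [0.0000, 3.1250, 3.7500]

First-step conditioning: h[0] = 0; for i ≠ 0, h[i] = 1 + Σ_k P[i][k]·h[k].
  h[1] = 1 + 1/5·h[1] + 2/5·h[2]
  h[2] = 1 + 2/5·h[1] + 2/5·h[2]
Solving the 2×2 linear system over states ≠ 0 gives exactly h = [0, 25/8, 15/4] (h[0] = 0 is the target).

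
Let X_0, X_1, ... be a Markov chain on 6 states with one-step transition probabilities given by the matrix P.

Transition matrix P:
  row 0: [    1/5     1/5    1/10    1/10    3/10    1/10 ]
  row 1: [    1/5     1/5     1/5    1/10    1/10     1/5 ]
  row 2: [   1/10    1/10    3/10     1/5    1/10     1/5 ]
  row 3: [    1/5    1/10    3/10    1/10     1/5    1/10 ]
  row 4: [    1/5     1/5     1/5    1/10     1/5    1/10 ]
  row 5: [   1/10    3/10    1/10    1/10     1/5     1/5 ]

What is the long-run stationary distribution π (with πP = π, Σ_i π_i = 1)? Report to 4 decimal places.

π = [0.1646, 0.1834, 0.2002, 0.1200, 0.1781, 0.1537]

Balance equations π_j = Σ_i π_i·P[i][j]:
  π_0 = 1/5·π_0 + 1/5·π_1 + 1/10·π_2 + 1/5·π_3 + 1/5·π_4 + 1/10·π_5
  π_1 = 1/5·π_0 + 1/5·π_1 + 1/10·π_2 + 1/10·π_3 + 1/5·π_4 + 3/10·π_5
  π_2 = 1/10·π_0 + 1/5·π_1 + 3/10·π_2 + 3/10·π_3 + 1/5·π_4 + 1/10·π_5
  π_3 = 1/10·π_0 + 1/10·π_1 + 1/5·π_2 + 1/10·π_3 + 1/10·π_4 + 1/10·π_5
  π_4 = 3/10·π_0 + 1/10·π_1 + 1/10·π_2 + 1/5·π_3 + 1/5·π_4 + 1/5·π_5
  normalize: π_0 + π_1 + π_2 + π_3 + π_4 + π_5 = 1
Solving the linear system gives exactly π = [13024/79121, 163/889, 15839/79121, 9496/79121, 14092/79121, 12163/79121].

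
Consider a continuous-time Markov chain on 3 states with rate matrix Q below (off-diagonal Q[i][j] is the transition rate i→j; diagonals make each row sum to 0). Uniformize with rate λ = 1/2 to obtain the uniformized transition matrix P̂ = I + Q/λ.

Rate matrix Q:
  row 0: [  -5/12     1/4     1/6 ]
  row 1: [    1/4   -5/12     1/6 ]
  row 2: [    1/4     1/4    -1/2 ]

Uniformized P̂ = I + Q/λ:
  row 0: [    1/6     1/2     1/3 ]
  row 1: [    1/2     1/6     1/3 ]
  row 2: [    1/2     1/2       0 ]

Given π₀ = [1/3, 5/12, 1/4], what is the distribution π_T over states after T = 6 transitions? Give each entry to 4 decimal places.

t=0: π = [0.3333, 0.4167, 0.2500]
t=1: π = [0.3889, 0.3611, 0.2500]
t=2: π = [0.3704, 0.3796, 0.2500]
t=3: π = [0.3765, 0.3735, 0.2500]
t=4: π = [0.3745, 0.3755, 0.2500]
t=5: π = [0.3752, 0.3748, 0.2500]
t=6: π = [0.3749, 0.3751, 0.2500]

π = [0.3749, 0.3751, 0.2500]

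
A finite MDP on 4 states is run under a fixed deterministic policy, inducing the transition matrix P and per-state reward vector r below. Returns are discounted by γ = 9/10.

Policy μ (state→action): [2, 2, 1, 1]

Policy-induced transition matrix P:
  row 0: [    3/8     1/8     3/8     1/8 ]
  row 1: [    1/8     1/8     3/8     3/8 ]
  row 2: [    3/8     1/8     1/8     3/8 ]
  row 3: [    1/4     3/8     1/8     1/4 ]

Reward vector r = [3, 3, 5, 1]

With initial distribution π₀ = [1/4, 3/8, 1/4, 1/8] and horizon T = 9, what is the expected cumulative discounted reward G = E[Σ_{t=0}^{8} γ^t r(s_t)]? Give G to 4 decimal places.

G = 18.3900

t=0: π = [0.2500, 0.3750, 0.2500, 0.1250], E[r] = 3.2500, γ^t·E[r] = 3.250000, running G = 3.250000
t=1: π = [0.2656, 0.1563, 0.2813, 0.2969], E[r] = 2.9688, γ^t·E[r] = 2.671875, running G = 5.921875
t=2: π = [0.2988, 0.1992, 0.2305, 0.2715], E[r] = 2.9180, γ^t·E[r] = 2.363555, running G = 8.285430
t=3: π = [0.2913, 0.1929, 0.2495, 0.2664], E[r] = 2.9663, γ^t·E[r] = 2.162439, running G = 10.447869
t=4: π = [0.2935, 0.1916, 0.2460, 0.2689], E[r] = 2.9543, γ^t·E[r] = 1.938306, running G = 12.386175
t=5: π = [0.2935, 0.1922, 0.2463, 0.2680], E[r] = 2.9565, γ^t·E[r] = 1.745787, running G = 14.131961
t=6: π = [0.2934, 0.1920, 0.2464, 0.2681], E[r] = 2.9566, γ^t·E[r] = 1.571262, running G = 15.703223
t=7: π = [0.2935, 0.1920, 0.2464, 0.2681], E[r] = 2.9565, γ^t·E[r] = 1.414073, running G = 17.117297
t=8: π = [0.2935, 0.1920, 0.2464, 0.2681], E[r] = 2.9565, γ^t·E[r] = 1.272689, running G = 18.389986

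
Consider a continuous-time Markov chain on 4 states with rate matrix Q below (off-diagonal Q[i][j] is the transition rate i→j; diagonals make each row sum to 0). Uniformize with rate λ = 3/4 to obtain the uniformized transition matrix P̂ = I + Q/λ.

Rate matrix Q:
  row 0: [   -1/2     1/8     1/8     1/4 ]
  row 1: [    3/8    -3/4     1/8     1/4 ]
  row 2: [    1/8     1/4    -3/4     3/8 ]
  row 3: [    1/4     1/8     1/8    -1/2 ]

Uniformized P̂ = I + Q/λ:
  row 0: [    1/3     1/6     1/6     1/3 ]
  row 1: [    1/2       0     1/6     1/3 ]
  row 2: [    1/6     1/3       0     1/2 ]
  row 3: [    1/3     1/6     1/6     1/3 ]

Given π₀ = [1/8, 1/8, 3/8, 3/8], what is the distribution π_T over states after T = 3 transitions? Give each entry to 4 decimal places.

π = [0.3333, 0.1667, 0.1418, 0.3582]

t=0: π = [0.1250, 0.1250, 0.3750, 0.3750]
t=1: π = [0.2917, 0.2083, 0.1042, 0.3958]
t=2: π = [0.3507, 0.1493, 0.1493, 0.3507]
t=3: π = [0.3333, 0.1667, 0.1418, 0.3582]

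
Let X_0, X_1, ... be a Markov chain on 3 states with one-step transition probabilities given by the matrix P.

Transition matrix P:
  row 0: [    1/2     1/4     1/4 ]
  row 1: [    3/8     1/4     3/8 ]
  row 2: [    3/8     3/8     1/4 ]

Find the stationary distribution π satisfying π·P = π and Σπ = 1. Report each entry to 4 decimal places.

Balance equations π_j = Σ_i π_i·P[i][j]:
  π_0 = 1/2·π_0 + 3/8·π_1 + 3/8·π_2
  π_1 = 1/4·π_0 + 1/4·π_1 + 3/8·π_2
  normalize: π_0 + π_1 + π_2 = 1
Solving the linear system gives exactly π = [3/7, 2/7, 2/7].

π = [0.4286, 0.2857, 0.2857]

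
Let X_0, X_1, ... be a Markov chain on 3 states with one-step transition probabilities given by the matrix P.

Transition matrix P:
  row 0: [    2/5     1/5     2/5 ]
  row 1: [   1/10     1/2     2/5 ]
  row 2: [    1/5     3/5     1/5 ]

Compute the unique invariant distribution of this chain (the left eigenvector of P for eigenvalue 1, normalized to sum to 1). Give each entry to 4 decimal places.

π = [0.1905, 0.4762, 0.3333]

Balance equations π_j = Σ_i π_i·P[i][j]:
  π_0 = 2/5·π_0 + 1/10·π_1 + 1/5·π_2
  π_1 = 1/5·π_0 + 1/2·π_1 + 3/5·π_2
  normalize: π_0 + π_1 + π_2 = 1
Solving the linear system gives exactly π = [4/21, 10/21, 1/3].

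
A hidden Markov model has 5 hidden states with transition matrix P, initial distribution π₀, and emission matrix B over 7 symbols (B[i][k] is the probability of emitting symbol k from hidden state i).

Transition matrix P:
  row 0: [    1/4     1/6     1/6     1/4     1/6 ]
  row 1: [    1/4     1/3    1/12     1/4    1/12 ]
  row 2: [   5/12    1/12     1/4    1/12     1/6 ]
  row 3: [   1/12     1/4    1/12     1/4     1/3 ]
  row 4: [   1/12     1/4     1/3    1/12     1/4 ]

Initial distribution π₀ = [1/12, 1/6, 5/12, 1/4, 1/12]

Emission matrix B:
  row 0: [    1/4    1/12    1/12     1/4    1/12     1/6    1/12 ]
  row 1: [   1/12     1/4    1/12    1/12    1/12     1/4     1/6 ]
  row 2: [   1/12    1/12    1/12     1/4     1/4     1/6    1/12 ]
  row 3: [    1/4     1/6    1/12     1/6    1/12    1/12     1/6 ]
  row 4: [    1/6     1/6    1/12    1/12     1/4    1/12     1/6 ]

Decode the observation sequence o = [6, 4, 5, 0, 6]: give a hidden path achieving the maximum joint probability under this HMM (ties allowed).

path = [3, 4, 2, 0, 3]

t=0: δ = [6.944e-03, 2.778e-02, 3.472e-02, 4.167e-02, 1.389e-02]  (obs o_0=6)
t=1: δ = [1.206e-03, 8.681e-04, 2.170e-03, 8.681e-04, 3.472e-03]  ψ = [2, 3, 2, 3, 3]  (obs o_1=4)
t=2: δ = [1.507e-04, 2.170e-04, 1.929e-04, 2.512e-05, 7.234e-05]  ψ = [2, 4, 4, 0, 4]  (obs o_2=5)
t=3: δ = [2.009e-05, 6.028e-06, 4.019e-06, 1.356e-05, 5.358e-06]  ψ = [2, 1, 2, 1, 2]  (obs o_3=0)
t=4: δ = [4.186e-07, 5.651e-07, 2.791e-07, 8.372e-07, 7.535e-07]  ψ = [0, 3, 0, 0, 3]  (obs o_4=6)
backtrack: best end state = 3; path = [3, 4, 2, 0, 3]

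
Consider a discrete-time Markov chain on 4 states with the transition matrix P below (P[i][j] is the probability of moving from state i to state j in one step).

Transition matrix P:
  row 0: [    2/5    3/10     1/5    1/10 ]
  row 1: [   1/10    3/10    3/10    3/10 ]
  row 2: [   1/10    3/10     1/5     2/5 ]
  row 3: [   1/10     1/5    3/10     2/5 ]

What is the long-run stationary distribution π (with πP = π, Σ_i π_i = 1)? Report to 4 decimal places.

Balance equations π_j = Σ_i π_i·P[i][j]:
  π_0 = 2/5·π_0 + 1/10·π_1 + 1/10·π_2 + 1/10·π_3
  π_1 = 3/10·π_0 + 3/10·π_1 + 3/10·π_2 + 1/5·π_3
  π_2 = 1/5·π_0 + 3/10·π_1 + 1/5·π_2 + 3/10·π_3
  normalize: π_0 + π_1 + π_2 + π_3 = 1
Solving the linear system gives exactly π = [1/7, 185/693, 20/77, 229/693].

π = [0.1429, 0.2670, 0.2597, 0.3304]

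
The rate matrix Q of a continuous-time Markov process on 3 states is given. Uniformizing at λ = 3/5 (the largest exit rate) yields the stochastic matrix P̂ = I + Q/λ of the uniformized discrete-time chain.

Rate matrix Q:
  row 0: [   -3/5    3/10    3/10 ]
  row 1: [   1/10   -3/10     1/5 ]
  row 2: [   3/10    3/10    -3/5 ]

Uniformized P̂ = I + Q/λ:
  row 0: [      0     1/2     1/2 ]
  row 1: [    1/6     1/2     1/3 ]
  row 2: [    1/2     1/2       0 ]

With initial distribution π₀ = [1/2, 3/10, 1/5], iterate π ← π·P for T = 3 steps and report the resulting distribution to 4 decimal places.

t=0: π = [0.5000, 0.3000, 0.2000]
t=1: π = [0.1500, 0.5000, 0.3500]
t=2: π = [0.2583, 0.5000, 0.2417]
t=3: π = [0.2042, 0.5000, 0.2958]

π = [0.2042, 0.5000, 0.2958]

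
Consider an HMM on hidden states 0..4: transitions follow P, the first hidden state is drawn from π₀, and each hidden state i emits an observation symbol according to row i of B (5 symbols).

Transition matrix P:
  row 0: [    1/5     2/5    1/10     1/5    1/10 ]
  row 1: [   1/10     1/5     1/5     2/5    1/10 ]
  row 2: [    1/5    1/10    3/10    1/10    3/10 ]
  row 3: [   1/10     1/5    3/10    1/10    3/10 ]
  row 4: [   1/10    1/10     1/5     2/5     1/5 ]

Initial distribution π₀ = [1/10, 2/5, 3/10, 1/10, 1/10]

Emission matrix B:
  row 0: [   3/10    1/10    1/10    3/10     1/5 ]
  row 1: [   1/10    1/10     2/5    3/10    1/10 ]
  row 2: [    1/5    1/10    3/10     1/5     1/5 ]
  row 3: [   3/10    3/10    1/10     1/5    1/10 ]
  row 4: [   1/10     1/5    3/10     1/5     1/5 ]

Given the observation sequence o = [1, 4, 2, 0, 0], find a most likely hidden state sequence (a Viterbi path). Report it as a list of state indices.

t=0: δ = [1.000e-02, 4.000e-02, 3.000e-02, 3.000e-02, 2.000e-02]  (obs o_0=1)
t=1: δ = [1.200e-03, 8.000e-04, 1.800e-03, 1.600e-03, 1.800e-03]  ψ = [2, 1, 2, 1, 2]  (obs o_1=4)
t=2: δ = [3.600e-05, 1.920e-04, 1.620e-04, 7.200e-05, 1.620e-04]  ψ = [2, 0, 2, 4, 2]  (obs o_2=2)
t=3: δ = [9.720e-06, 3.840e-06, 9.720e-06, 2.304e-05, 4.860e-06]  ψ = [2, 1, 2, 1, 2]  (obs o_3=0)
t=4: δ = [6.912e-07, 4.608e-07, 1.382e-06, 6.912e-07, 6.912e-07]  ψ = [3, 3, 3, 3, 3]  (obs o_4=0)
backtrack: best end state = 2; path = [2, 0, 1, 3, 2]

path = [2, 0, 1, 3, 2]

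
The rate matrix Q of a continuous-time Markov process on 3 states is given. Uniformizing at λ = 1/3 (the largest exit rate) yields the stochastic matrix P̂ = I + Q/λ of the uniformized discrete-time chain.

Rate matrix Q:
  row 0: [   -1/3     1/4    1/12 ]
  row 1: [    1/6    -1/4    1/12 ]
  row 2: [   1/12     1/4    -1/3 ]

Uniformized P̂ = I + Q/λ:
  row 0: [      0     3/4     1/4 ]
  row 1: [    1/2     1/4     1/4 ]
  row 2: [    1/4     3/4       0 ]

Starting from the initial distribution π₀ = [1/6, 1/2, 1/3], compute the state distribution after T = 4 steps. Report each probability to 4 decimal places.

t=0: π = [0.1667, 0.5000, 0.3333]
t=1: π = [0.3333, 0.5000, 0.1667]
t=2: π = [0.2917, 0.5000, 0.2083]
t=3: π = [0.3021, 0.5000, 0.1979]
t=4: π = [0.2995, 0.5000, 0.2005]

π = [0.2995, 0.5000, 0.2005]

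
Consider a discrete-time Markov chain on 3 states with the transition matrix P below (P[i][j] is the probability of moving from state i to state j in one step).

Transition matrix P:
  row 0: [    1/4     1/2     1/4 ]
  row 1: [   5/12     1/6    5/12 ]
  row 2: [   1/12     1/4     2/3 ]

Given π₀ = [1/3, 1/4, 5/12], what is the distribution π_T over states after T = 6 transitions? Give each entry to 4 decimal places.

π = [0.2120, 0.2797, 0.5083]

t=0: π = [0.3333, 0.2500, 0.4167]
t=1: π = [0.2222, 0.3125, 0.4653]
t=2: π = [0.2245, 0.2795, 0.4959]
t=3: π = [0.2139, 0.2828, 0.5032]
t=4: π = [0.2133, 0.2799, 0.5068]
t=5: π = [0.2122, 0.2800, 0.5078]
t=6: π = [0.2120, 0.2797, 0.5083]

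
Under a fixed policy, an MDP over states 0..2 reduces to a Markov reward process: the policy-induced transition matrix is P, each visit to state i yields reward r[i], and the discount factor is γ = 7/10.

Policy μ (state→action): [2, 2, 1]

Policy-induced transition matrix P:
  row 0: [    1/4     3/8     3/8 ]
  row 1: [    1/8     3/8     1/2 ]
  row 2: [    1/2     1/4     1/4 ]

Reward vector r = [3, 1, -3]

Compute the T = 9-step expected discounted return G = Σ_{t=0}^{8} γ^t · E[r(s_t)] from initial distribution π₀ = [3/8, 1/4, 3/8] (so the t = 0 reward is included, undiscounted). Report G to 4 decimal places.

t=0: π = [0.3750, 0.2500, 0.3750], E[r] = 0.2500, γ^t·E[r] = 0.250000, running G = 0.250000
t=1: π = [0.3125, 0.3281, 0.3594], E[r] = 0.1875, γ^t·E[r] = 0.131250, running G = 0.381250
t=2: π = [0.2988, 0.3301, 0.3711], E[r] = 0.1133, γ^t·E[r] = 0.055508, running G = 0.436758
t=3: π = [0.3015, 0.3286, 0.3699], E[r] = 0.1235, γ^t·E[r] = 0.042373, running G = 0.479130
t=4: π = [0.3014, 0.3288, 0.3698], E[r] = 0.1234, γ^t·E[r] = 0.029631, running G = 0.508762
t=5: π = [0.3014, 0.3288, 0.3699], E[r] = 0.1233, γ^t·E[r] = 0.020718, running G = 0.529480
t=6: π = [0.3014, 0.3288, 0.3699], E[r] = 0.1233, γ^t·E[r] = 0.014505, running G = 0.543984
t=7: π = [0.3014, 0.3288, 0.3699], E[r] = 0.1233, γ^t·E[r] = 0.010153, running G = 0.554138
t=8: π = [0.3014, 0.3288, 0.3699], E[r] = 0.1233, γ^t·E[r] = 0.007107, running G = 0.561245

G = 0.5612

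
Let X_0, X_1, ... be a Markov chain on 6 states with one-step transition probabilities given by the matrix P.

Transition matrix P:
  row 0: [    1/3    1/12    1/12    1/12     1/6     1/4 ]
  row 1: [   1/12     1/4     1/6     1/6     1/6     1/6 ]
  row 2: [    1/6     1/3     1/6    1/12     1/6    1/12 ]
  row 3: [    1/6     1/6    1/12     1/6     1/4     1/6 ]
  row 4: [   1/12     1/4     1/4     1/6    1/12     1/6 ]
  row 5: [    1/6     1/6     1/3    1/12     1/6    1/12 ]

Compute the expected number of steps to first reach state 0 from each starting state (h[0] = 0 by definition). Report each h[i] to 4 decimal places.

h = [0.0000, 8.1626, 7.5909, 7.5263, 8.1186, 7.4957]

First-step conditioning: h[0] = 0; for i ≠ 0, h[i] = 1 + Σ_k P[i][k]·h[k].
  h[1] = 1 + 1/4·h[1] + 1/6·h[2] + 1/6·h[3] + 1/6·h[4] + 1/6·h[5]
  h[2] = 1 + 1/3·h[1] + 1/6·h[2] + 1/12·h[3] + 1/6·h[4] + 1/12·h[5]
  h[3] = 1 + 1/6·h[1] + 1/12·h[2] + 1/6·h[3] + 1/4·h[4] + 1/6·h[5]
  h[4] = 1 + 1/4·h[1] + 1/4·h[2] + 1/6·h[3] + 1/12·h[4] + 1/6·h[5]
  h[5] = 1 + 1/6·h[1] + 1/3·h[2] + 1/12·h[3] + 1/6·h[4] + 1/12·h[5]
Solving the 5×5 linear system over states ≠ 0 gives exactly h = [0, 12252/1501, 11394/1501, 143/19, 12186/1501, 11251/1501] (h[0] = 0 is the target).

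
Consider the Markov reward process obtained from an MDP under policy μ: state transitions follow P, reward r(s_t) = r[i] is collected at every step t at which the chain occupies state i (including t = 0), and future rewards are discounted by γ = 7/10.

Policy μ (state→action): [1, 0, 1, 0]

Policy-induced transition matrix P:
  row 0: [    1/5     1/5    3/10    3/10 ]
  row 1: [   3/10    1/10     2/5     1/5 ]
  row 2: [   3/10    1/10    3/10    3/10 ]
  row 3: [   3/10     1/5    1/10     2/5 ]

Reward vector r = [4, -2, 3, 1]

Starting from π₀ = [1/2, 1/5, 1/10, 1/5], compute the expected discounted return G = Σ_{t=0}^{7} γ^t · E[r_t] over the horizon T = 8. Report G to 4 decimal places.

t=0: π = [0.5000, 0.2000, 0.1000, 0.2000], E[r] = 2.1000, γ^t·E[r] = 2.100000, running G = 2.100000
t=1: π = [0.2500, 0.1700, 0.2800, 0.3000], E[r] = 1.8000, γ^t·E[r] = 1.260000, running G = 3.360000
t=2: π = [0.2750, 0.1550, 0.2570, 0.3130], E[r] = 1.8740, γ^t·E[r] = 0.918260, running G = 4.278260
t=3: π = [0.2725, 0.1588, 0.2529, 0.3158], E[r] = 1.8469, γ^t·E[r] = 0.633487, running G = 4.911747
t=4: π = [0.2728, 0.1588, 0.2527, 0.3157], E[r] = 1.8472, γ^t·E[r] = 0.443513, running G = 5.355259
t=5: π = [0.2727, 0.1588, 0.2527, 0.3157], E[r] = 1.8471, γ^t·E[r] = 0.310446, running G = 5.665706
t=6: π = [0.2727, 0.1588, 0.2527, 0.3157], E[r] = 1.8472, γ^t·E[r] = 0.217316, running G = 5.883022
t=7: π = [0.2727, 0.1588, 0.2527, 0.3157], E[r] = 1.8472, γ^t·E[r] = 0.152121, running G = 6.035143

G = 6.0351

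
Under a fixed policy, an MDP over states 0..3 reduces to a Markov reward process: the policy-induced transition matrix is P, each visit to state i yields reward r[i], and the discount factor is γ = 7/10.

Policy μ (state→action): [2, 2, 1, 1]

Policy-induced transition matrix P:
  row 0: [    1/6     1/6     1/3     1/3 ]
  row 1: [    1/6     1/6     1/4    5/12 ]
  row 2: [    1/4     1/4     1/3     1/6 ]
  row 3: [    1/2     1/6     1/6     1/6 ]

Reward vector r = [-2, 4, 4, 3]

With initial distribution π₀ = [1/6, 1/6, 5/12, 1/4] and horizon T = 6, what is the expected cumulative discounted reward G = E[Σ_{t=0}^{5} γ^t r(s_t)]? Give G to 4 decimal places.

G = 6.7916

t=0: π = [0.1667, 0.1667, 0.4167, 0.2500], E[r] = 2.7500, γ^t·E[r] = 2.750000, running G = 2.750000
t=1: π = [0.2847, 0.2014, 0.2778, 0.2361], E[r] = 2.0556, γ^t·E[r] = 1.438889, running G = 4.188889
t=2: π = [0.2685, 0.1898, 0.2772, 0.2645], E[r] = 2.1244, γ^t·E[r] = 1.040966, running G = 5.229855
t=3: π = [0.2779, 0.1898, 0.2734, 0.2589], E[r] = 2.0736, γ^t·E[r] = 0.711242, running G = 5.941097
t=4: π = [0.2757, 0.1895, 0.2744, 0.2604], E[r] = 2.0851, γ^t·E[r] = 0.500634, running G = 6.441731
t=5: π = [0.2763, 0.1895, 0.2741, 0.2600], E[r] = 2.0820, γ^t·E[r] = 0.349916, running G = 6.791648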